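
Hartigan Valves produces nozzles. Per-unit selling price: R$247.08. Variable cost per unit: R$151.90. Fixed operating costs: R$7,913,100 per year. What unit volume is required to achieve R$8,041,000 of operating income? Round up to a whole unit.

Each unit contributes R$247.08 − R$151.90 = R$95.18.
Required volume = (fixed costs + target profit) ÷ CM = (R$7,913,100 + R$8,041,000) ÷ R$95.18 = 167,620.30, so 167,621 nozzles.

167,621 nozzles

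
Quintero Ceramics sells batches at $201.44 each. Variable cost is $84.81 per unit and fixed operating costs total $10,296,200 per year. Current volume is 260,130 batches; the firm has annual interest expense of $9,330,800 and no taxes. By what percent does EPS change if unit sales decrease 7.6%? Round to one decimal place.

-21.5%

At 260,130 units, contribution = 260,130 × $116.63 = $30,338,961.90.
EBIT = $30,338,961.90 − $10,296,200 = $20,042,761.90.
After interest of $9,330,800.00, pre-tax earnings = $10,711,961.90.
DCL = total CM / (EBIT − I) = $30,338,961.90 / $10,711,961.90 = 2.8323.
EPS therefore changes by 2.8323 × (-7.6%) = -21.5%.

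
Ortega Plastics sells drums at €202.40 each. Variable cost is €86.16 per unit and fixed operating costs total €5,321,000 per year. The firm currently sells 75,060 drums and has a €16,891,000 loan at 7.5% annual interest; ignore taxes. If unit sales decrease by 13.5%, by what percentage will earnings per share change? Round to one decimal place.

Contribution at this volume is 75,060 × €116.24 = €8,724,974.40.
Subtracting fixed costs: EBIT = €8,724,974.40 − €5,321,000 = €3,403,974.40.
Interest = €1,266,825.00, so EBIT − I = €2,137,149.40.
DCL = total CM / (EBIT − I) = €8,724,974.40 / €2,137,149.40 = 4.0825.
EPS therefore changes by 4.0825 × (-13.5%) = -55.1%.

-55.1%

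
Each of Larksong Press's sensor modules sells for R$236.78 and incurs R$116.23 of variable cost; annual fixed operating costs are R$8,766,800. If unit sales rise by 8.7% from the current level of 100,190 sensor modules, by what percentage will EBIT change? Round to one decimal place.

+31.7%

Contribution at this volume is 100,190 × R$120.55 = R$12,077,904.50.
Subtracting fixed costs: EBIT = R$12,077,904.50 − R$8,766,800 = R$3,311,104.50.
So DOL = total CM / EBIT = R$12,077,904.50 / R$3,311,104.50 = 3.6477.
Operating income changes by 3.6477 × +8.7% = +31.7%.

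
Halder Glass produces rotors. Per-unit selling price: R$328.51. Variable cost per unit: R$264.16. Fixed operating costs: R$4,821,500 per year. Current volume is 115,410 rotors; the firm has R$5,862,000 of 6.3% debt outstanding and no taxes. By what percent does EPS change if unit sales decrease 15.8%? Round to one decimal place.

-52.5%

At 115,410 units, contribution = 115,410 × R$64.35 = R$7,426,633.50.
Subtracting fixed costs: EBIT = R$7,426,633.50 − R$4,821,500 = R$2,605,133.50.
After interest of R$369,306.00, pre-tax earnings = R$2,235,827.50.
DCL = total CM / (EBIT − I) = R$7,426,633.50 / R$2,235,827.50 = 3.3216.
EPS therefore changes by 3.3216 × (-15.8%) = -52.5%.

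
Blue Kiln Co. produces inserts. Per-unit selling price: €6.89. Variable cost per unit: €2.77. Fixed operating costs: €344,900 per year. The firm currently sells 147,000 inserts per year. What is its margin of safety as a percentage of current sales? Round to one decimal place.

Each unit contributes €6.89 − €2.77 = €4.12. Break-even units = €344,900 ÷ €4.12 = 83,713.59; break-even revenue = 83,713.59 × €6.89 = €576,786.65.
Actual sales revenue = 147,000 × €6.89 = €1,012,830.00.
Margin of safety = (€1,012,830.00 − €576,786.65) ÷ €1,012,830.00 = 43.1%.

43.1%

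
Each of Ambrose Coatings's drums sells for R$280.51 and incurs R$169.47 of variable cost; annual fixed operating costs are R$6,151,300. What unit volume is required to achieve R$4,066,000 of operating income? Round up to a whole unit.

Contribution margin per unit = R$280.51 − R$169.47 = R$111.04.
Units = (FC + target) / CM = (R$6,151,300 + R$4,066,000) / R$111.04 = 92,014.59, so 92,015 drums.

92,015 drums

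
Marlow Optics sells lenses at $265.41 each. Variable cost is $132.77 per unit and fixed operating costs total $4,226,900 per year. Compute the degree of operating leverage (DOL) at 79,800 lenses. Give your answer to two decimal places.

1.66

At 79,800 units, contribution = 79,800 × $132.64 = $10,584,672.00.
EBIT = $10,584,672.00 − $4,226,900 = $6,357,772.00.
Degree of operating leverage = $10,584,672.00 / $6,357,772.00 = 1.6648.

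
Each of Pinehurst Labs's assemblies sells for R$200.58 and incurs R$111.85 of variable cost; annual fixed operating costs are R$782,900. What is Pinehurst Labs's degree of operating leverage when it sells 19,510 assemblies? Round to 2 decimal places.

Contribution at this volume is 19,510 × R$88.73 = R$1,731,122.30.
EBIT = R$1,731,122.30 − R$782,900 = R$948,222.30.
Degree of operating leverage = R$1,731,122.30 / R$948,222.30 = 1.8257.

1.83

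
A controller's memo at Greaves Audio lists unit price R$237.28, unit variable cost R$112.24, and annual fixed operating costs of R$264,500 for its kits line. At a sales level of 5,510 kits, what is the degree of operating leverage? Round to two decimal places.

1.62

At 5,510 units, contribution = 5,510 × R$125.04 = R$688,970.40.
Subtracting fixed costs: EBIT = R$688,970.40 − R$264,500 = R$424,470.40.
So DOL = total CM / EBIT = R$688,970.40 / R$424,470.40 = 1.6231.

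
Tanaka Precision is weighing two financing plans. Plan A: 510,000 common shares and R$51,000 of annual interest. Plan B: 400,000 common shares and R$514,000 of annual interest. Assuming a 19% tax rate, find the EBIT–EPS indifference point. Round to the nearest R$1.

R$2,197,636

At indifference, (EBIT − 51,000)(1 − t)/510,000 = (EBIT − 514,000)(1 − t)/400,000.
Cancelling (1 − t) and cross-multiplying: 400,000·(EBIT − 51,000) = 510,000·(EBIT − 514,000).
EBIT × (510,000 − 400,000) = 514,000 × 510,000 − 51,000 × 400,000 = 241,740,000,000, so EBIT = 241,740,000,000 ÷ 110,000 = 2,197,636.36.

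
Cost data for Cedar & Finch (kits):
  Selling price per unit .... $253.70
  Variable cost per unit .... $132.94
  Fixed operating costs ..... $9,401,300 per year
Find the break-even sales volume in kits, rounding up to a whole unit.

Unit CM = price − variable cost = $253.70 − $132.94 = $120.76.
Break-even Q = $9,401,300 / $120.76 = 77,851.11 → 77,852 kits.

77,852 kits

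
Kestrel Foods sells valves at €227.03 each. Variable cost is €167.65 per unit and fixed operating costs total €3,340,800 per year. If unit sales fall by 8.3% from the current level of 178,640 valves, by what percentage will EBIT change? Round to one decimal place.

-12.1%

Contribution at this volume is 178,640 × €59.38 = €10,607,643.20.
Subtracting fixed costs: EBIT = €10,607,643.20 − €3,340,800 = €7,266,843.20.
Degree of operating leverage = €10,607,643.20 / €7,266,843.20 = 1.4597.
Operating income changes by 1.4597 × -8.3% = -12.1%.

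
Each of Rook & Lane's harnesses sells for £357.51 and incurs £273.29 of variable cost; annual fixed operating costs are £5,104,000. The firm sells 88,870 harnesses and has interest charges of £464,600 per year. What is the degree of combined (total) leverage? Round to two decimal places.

Total contribution margin = 88,870 × £84.22 = £7,484,631.40.
EBIT = £7,484,631.40 − £5,104,000 = £2,380,631.40. Interest = £464,600.00, so EBIT − I = £1,916,031.40.
DCL = contribution ÷ (EBIT − I) = £7,484,631.40 ÷ £1,916,031.40 = 3.9063.

3.91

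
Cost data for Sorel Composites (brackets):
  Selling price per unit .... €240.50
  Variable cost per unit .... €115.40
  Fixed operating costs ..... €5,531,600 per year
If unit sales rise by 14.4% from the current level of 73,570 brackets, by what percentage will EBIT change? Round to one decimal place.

Contribution at this volume is 73,570 × €125.10 = €9,203,607.00.
Operating income = contribution − fixed costs = €9,203,607.00 − €5,531,600 = €3,672,007.00.
Degree of operating leverage = €9,203,607.00 / €3,672,007.00 = 2.5064.
%ΔEBIT = DOL × %ΔSales = 2.5064 × +14.4% = +36.1%.

+36.1%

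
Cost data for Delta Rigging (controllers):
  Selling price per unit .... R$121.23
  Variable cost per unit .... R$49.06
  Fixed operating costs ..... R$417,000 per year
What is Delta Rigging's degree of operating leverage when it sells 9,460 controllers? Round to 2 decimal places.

Contribution at this volume is 9,460 × R$72.17 = R$682,728.20.
EBIT = R$682,728.20 − R$417,000 = R$265,728.20.
Degree of operating leverage = R$682,728.20 / R$265,728.20 = 2.5693.

2.57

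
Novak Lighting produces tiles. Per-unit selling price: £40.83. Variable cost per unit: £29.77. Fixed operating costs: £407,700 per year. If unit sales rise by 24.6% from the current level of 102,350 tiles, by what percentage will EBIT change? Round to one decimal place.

Total contribution margin = 102,350 × £11.06 = £1,131,991.00.
EBIT = £1,131,991.00 − £407,700 = £724,291.00.
So DOL = total CM / EBIT = £1,131,991.00 / £724,291.00 = 1.5629.
So EBIT moves 1.5629 × (+24.6%) = +38.4%.

+38.4%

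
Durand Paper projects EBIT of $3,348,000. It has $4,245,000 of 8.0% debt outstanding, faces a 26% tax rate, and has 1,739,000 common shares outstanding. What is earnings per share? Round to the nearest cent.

Interest = $339,600.00, so EBT = $3,348,000 − $339,600.00 = $3,008,400.00.
After tax at 26%: net income = $3,008,400.00 × 0.74 = $2,226,216.00.
EPS = $2,226,216.00 ÷ 1,739,000 = $1.28.

$1.28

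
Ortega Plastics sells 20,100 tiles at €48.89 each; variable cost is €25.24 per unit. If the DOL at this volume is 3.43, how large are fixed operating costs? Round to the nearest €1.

€336,775

Total contribution margin = 20,100 × €23.65 = €475,365.00.
Since DOL = CM ÷ EBIT, EBIT = €475,365.00 ÷ 3.43 = €138,590.38.
Fixed costs = CM − EBIT = €475,365.00 − €138,590.38 = €336,775.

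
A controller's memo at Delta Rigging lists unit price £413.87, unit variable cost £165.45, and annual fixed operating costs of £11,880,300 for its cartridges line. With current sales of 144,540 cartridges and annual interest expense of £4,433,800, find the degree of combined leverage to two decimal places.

1.83

Total contribution margin = 144,540 × £248.42 = £35,906,626.80.
EBIT = £35,906,626.80 − £11,880,300 = £24,026,326.80. Interest = £4,433,800.00, so EBIT − I = £19,592,526.80.
DCL = contribution ÷ (EBIT − I) = £35,906,626.80 ÷ £19,592,526.80 = 1.8327.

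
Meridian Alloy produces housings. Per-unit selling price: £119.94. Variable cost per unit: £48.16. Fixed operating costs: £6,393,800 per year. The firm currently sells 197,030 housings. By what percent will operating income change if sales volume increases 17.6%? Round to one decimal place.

At 197,030 units, contribution = 197,030 × £71.78 = £14,142,813.40.
Operating income = contribution − fixed costs = £14,142,813.40 − £6,393,800 = £7,749,013.40.
Degree of operating leverage = £14,142,813.40 / £7,749,013.40 = 1.8251.
So EBIT moves 1.8251 × (+17.6%) = +32.1%.

+32.1%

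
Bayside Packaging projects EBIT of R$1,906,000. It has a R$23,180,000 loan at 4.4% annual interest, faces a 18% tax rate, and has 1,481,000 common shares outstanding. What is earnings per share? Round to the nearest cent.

Interest = R$1,019,920.00, so EBT = R$1,906,000 − R$1,019,920.00 = R$886,080.00.
After tax at 18%: net income = R$886,080.00 × 0.82 = R$726,585.60.
Per share: R$726,585.60 / 1,481,000 shares = R$0.49.

R$0.49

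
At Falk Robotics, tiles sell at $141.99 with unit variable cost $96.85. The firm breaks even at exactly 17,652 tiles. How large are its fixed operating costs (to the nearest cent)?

$796,811.28

Each unit contributes $141.99 − $96.85 = $45.14.
Since BE = FC / CM, FC = 17,652 × $45.14 = $796,811.28.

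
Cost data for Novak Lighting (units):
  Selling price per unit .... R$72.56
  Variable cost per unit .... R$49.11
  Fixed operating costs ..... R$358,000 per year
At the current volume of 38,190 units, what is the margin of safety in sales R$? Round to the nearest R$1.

Each unit contributes R$72.56 − R$49.11 = R$23.45. Break-even units = R$358,000 ÷ R$23.45 = 15,266.52; break-even revenue = 15,266.52 × R$72.56 = R$1,107,739.02.
Actual sales revenue = 38,190 × R$72.56 = R$2,771,066.40.
Margin of safety = R$2,771,066.40 − R$1,107,739.02 = R$1,663,327.

R$1,663,327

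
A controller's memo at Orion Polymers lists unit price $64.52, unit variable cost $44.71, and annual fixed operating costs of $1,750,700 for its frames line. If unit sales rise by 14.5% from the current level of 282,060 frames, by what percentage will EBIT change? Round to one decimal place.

+21.1%

Contribution at this volume is 282,060 × $19.81 = $5,587,608.60.
Operating income = contribution − fixed costs = $5,587,608.60 − $1,750,700 = $3,836,908.60.
So DOL = total CM / EBIT = $5,587,608.60 / $3,836,908.60 = 1.4563.
Operating income changes by 1.4563 × +14.5% = +21.1%.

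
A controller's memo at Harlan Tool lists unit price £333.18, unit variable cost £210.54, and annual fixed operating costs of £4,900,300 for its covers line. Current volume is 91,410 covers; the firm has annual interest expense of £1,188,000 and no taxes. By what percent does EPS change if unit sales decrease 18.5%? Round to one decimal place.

-40.5%

Contribution at this volume is 91,410 × £122.64 = £11,210,522.40.
EBIT = £11,210,522.40 − £4,900,300 = £6,310,222.40.
After interest of £1,188,000.00, pre-tax earnings = £5,122,222.40.
DCL = total CM / (EBIT − I) = £11,210,522.40 / £5,122,222.40 = 2.1886.
%ΔEPS = DCL × %ΔSales = 2.1886 × -18.5% = -40.5%.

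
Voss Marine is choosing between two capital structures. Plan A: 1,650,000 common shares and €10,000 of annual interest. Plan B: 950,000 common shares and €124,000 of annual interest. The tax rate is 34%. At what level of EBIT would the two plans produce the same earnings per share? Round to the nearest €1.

€278,714

Set EPS_A = EPS_B: (EBIT − €10,000)(1 − 0.34) ÷ 1,650,000 = (EBIT − €124,000)(1 − 0.34) ÷ 950,000.
Cancelling (1 − t) and cross-multiplying: 950,000·(EBIT − 10,000) = 1,650,000·(EBIT − 124,000).
EBIT × (1,650,000 − 950,000) = 124,000 × 1,650,000 − 10,000 × 950,000 = 195,100,000,000, so EBIT = 195,100,000,000 ÷ 700,000 = 278,714.29.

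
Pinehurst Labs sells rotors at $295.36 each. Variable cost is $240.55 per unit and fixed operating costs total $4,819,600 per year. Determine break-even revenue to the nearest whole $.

$25,971,849

CM per unit = $295.36 − $240.55 = $54.81; CM ratio = $54.81 / $295.36 = 0.1856.
Break-even sales = FC ÷ CM ratio = $4,819,600 × $295.36 / $54.81 = $25,971,849.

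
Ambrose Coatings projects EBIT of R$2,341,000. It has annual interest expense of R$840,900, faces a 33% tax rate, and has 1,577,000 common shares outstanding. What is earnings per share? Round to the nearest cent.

Interest = R$840,900.00, so EBT = R$2,341,000 − R$840,900.00 = R$1,500,100.00.
After tax at 33%: net income = R$1,500,100.00 × 0.67 = R$1,005,067.00.
Per share: R$1,005,067.00 / 1,577,000 shares = R$0.64.

R$0.64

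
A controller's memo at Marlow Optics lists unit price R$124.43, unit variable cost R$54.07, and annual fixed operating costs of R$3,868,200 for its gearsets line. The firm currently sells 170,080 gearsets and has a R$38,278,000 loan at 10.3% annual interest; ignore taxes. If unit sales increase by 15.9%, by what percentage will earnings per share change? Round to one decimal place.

Total contribution margin = 170,080 × R$70.36 = R$11,966,828.80.
EBIT = R$11,966,828.80 − R$3,868,200 = R$8,098,628.80.
After interest of R$3,942,634.00, pre-tax earnings = R$4,155,994.80.
DCL = total CM / (EBIT − I) = R$11,966,828.80 / R$4,155,994.80 = 2.8794.
%ΔEPS = DCL × %ΔSales = 2.8794 × +15.9% = +45.8%.

+45.8%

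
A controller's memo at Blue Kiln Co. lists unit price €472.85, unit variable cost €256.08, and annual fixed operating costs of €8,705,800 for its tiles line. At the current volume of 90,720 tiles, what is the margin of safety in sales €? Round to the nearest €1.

Contribution margin per unit = €472.85 − €256.08 = €216.77. Break-even units = €8,705,800 ÷ €216.77 = 40,161.46; break-even revenue = 40,161.46 × €472.85 = €18,990,347.05.
Current sales = 90,720 × €472.85 = €42,896,952.00.
Margin of safety = €42,896,952.00 − €18,990,347.05 = €23,906,605.

€23,906,605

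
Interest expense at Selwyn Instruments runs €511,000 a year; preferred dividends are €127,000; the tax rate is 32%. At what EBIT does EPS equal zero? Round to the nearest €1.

€697,765

Preferred dividends are paid after tax, so their pre-tax equivalent is €127,000 ÷ (1 − 0.32) = €186,764.71.
EPS = 0 when EBIT covers interest plus the pre-tax preferred burden: €511,000 + €186,764.71 = €697,764.71.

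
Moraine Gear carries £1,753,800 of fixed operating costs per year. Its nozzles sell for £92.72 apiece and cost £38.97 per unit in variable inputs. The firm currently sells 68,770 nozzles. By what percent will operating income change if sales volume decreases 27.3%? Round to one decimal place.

Total contribution margin = 68,770 × £53.75 = £3,696,387.50.
EBIT = £3,696,387.50 − £1,753,800 = £1,942,587.50.
Degree of operating leverage = £3,696,387.50 / £1,942,587.50 = 1.9028.
%ΔEBIT = DOL × %ΔSales = 1.9028 × -27.3% = -51.9%.

-51.9%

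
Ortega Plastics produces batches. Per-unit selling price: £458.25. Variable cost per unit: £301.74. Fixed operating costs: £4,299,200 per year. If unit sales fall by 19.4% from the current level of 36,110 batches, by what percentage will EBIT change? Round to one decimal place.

Contribution at this volume is 36,110 × £156.51 = £5,651,576.10.
Operating income = contribution − fixed costs = £5,651,576.10 − £4,299,200 = £1,352,376.10.
DOL = contribution ÷ EBIT = £5,651,576.10 ÷ £1,352,376.10 = 4.1790.
Operating income changes by 4.1790 × -19.4% = -81.1%.

-81.1%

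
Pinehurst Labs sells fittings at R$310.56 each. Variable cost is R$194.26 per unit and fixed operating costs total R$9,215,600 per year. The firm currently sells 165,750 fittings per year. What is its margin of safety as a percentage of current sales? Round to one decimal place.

52.2%

Unit CM = price − variable cost = R$310.56 − R$194.26 = R$116.30. Break-even units = R$9,215,600 ÷ R$116.30 = 79,239.90; break-even revenue = 79,239.90 × R$310.56 = R$24,608,742.36.
Current sales = 165,750 × R$310.56 = R$51,475,320.00.
Margin of safety = (R$51,475,320.00 − R$24,608,742.36) ÷ R$51,475,320.00 = 52.2%.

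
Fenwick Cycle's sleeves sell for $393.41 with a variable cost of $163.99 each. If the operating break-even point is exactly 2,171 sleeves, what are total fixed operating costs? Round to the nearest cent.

$498,070.82

Unit CM = price − variable cost = $393.41 − $163.99 = $229.42.
Since BE = FC / CM, FC = 2,171 × $229.42 = $498,070.82.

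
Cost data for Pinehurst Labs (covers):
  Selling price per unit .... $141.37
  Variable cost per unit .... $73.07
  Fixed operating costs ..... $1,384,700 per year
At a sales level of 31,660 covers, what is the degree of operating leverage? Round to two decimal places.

2.78

Contribution at this volume is 31,660 × $68.30 = $2,162,378.00.
Operating income = contribution − fixed costs = $2,162,378.00 − $1,384,700 = $777,678.00.
DOL = contribution ÷ EBIT = $2,162,378.00 ÷ $777,678.00 = 2.7806.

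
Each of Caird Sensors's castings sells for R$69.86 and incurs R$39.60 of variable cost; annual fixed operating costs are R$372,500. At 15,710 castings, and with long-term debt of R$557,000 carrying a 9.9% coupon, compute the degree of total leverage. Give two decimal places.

Total contribution margin = 15,710 × R$30.26 = R$475,384.60.
Operating income = contribution − fixed costs = R$475,384.60 − R$372,500 = R$102,884.60. Interest = R$55,143.00.
DOL = R$475,384.60 ÷ R$102,884.60 = 4.6206; DFL = R$102,884.60 ÷ R$47,741.60 = 2.1550.
Combined leverage = 4.6206 × 2.1550 = 9.9574.

9.96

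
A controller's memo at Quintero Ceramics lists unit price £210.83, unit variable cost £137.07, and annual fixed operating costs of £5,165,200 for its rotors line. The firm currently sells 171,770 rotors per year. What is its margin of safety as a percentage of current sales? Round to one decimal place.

Each unit contributes £210.83 − £137.07 = £73.76. Break-even units = £5,165,200 ÷ £73.76 = 70,027.11; break-even revenue = 70,027.11 × £210.83 = £14,763,816.65.
Actual sales revenue = 171,770 × £210.83 = £36,214,269.10.
Margin of safety = (£36,214,269.10 − £14,763,816.65) ÷ £36,214,269.10 = 59.2%.

59.2%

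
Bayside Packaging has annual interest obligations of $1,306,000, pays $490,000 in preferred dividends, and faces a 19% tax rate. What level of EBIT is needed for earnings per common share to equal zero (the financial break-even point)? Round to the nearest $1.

$1,910,938

Preferred dividends are paid after tax, so their pre-tax equivalent is $490,000 ÷ (1 − 0.19) = $604,938.27.
EPS = 0 when EBIT covers interest plus the pre-tax preferred burden: $1,306,000 + $604,938.27 = $1,910,938.27.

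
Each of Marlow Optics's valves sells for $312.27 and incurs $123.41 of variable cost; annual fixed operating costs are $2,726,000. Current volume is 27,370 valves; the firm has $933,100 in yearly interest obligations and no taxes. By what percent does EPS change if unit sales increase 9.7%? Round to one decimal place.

Total contribution margin = 27,370 × $188.86 = $5,169,098.20.
Operating income = contribution − fixed costs = $5,169,098.20 − $2,726,000 = $2,443,098.20.
Interest = $933,100.00, so EBIT − I = $1,509,998.20.
DCL = total CM / (EBIT − I) = $5,169,098.20 / $1,509,998.20 = 3.4232.
EPS therefore changes by 3.4232 × (+9.7%) = +33.2%.

+33.2%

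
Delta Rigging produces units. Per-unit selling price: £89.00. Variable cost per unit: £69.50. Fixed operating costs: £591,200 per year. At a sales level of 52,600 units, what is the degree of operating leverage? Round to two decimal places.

Total contribution margin = 52,600 × £19.50 = £1,025,700.00.
Subtracting fixed costs: EBIT = £1,025,700.00 − £591,200 = £434,500.00.
Degree of operating leverage = £1,025,700.00 / £434,500.00 = 2.3606.

2.36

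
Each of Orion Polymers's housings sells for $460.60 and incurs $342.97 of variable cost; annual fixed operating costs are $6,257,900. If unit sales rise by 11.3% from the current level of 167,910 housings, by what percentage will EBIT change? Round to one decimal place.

+16.5%

At 167,910 units, contribution = 167,910 × $117.63 = $19,751,253.30.
Operating income = contribution − fixed costs = $19,751,253.30 − $6,257,900 = $13,493,353.30.
DOL = contribution ÷ EBIT = $19,751,253.30 ÷ $13,493,353.30 = 1.4638.
Operating income changes by 1.4638 × +11.3% = +16.5%.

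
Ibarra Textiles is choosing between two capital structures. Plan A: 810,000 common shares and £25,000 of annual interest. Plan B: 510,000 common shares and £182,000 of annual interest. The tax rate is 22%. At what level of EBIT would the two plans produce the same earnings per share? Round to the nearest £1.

£448,900

At indifference, (EBIT − 25,000)(1 − t)/810,000 = (EBIT − 182,000)(1 − t)/510,000.
The (1 − t) factor cancels: (EBIT − 25,000) × 510,000 = (EBIT − 182,000) × 810,000.
EBIT × (810,000 − 510,000) = 182,000 × 810,000 − 25,000 × 510,000 = 134,670,000,000, so EBIT = 134,670,000,000 ÷ 300,000 = 448,900.00.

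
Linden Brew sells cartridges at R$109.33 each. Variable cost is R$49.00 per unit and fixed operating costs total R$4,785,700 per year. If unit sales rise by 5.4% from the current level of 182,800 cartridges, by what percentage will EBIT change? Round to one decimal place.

Total contribution margin = 182,800 × R$60.33 = R$11,028,324.00.
Operating income = contribution − fixed costs = R$11,028,324.00 − R$4,785,700 = R$6,242,624.00.
Degree of operating leverage = R$11,028,324.00 / R$6,242,624.00 = 1.7666.
So EBIT moves 1.7666 × (+5.4%) = +9.5%.

+9.5%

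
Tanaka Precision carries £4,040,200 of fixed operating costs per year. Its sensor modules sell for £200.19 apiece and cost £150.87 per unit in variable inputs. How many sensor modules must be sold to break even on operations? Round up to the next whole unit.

81,919 sensor modules

Unit CM = price − variable cost = £200.19 − £150.87 = £49.32.
Break-even Q = £4,040,200 / £49.32 = 81,918.09 → 81,919 sensor modules.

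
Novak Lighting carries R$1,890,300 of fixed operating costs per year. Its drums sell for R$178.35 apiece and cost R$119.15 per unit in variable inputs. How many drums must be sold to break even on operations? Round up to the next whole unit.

31,931 drums

Contribution margin per unit = R$178.35 − R$119.15 = R$59.20.
Break-even Q = R$1,890,300 / R$59.20 = 31,930.74 → 31,931 drums.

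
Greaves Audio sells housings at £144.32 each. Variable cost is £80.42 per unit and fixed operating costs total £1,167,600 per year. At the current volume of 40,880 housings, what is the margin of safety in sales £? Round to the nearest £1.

£3,262,743

Contribution margin per unit = £144.32 − £80.42 = £63.90. Break-even units = £1,167,600 ÷ £63.90 = 18,272.30; break-even revenue = 18,272.30 × £144.32 = £2,637,058.40.
Current sales = 40,880 × £144.32 = £5,899,801.60.
Margin of safety = £5,899,801.60 − £2,637,058.40 = £3,262,743.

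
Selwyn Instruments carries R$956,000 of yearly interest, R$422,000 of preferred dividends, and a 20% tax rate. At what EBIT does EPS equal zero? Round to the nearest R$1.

R$1,483,500

Preferred dividends are paid after tax, so their pre-tax equivalent is R$422,000 ÷ (1 − 0.20) = R$527,500.00.
EPS = 0 when EBIT covers interest plus the pre-tax preferred burden: R$956,000 + R$527,500.00 = R$1,483,500.00.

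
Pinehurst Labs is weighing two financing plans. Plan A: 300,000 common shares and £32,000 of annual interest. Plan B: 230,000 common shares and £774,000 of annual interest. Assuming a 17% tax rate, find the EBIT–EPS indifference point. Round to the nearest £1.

£3,212,000

Set EPS_A = EPS_B: (EBIT − £32,000)(1 − 0.17) ÷ 300,000 = (EBIT − £774,000)(1 − 0.17) ÷ 230,000.
The (1 − t) factor cancels: (EBIT − 32,000) × 230,000 = (EBIT − 774,000) × 300,000.
Solving, EBIT = (774,000·300,000 − 32,000·230,000) / (300,000 − 230,000) = 224,840,000,000 / 70,000 = 3,212,000.00.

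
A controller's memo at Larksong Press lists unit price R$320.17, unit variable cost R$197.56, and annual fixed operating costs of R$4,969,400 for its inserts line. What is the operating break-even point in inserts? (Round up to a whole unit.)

40,531 inserts

Contribution margin per unit = R$320.17 − R$197.56 = R$122.61.
Units to break even: R$4,969,400 ÷ R$122.61 = 40,530.14, rounded up to 40,531.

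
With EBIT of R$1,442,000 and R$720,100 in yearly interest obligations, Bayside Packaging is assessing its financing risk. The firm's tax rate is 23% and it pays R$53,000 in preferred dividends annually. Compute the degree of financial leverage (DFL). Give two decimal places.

2.21

Annual interest charges come to R$720,100.00.
Pre-tax preferred-dividend burden = R$53,000 ÷ (1 − 0.23) = R$68,831.17.
DFL = EBIT ÷ [EBIT − I − D_p/(1−t)] = R$1,442,000 ÷ [R$1,442,000 − R$720,100.00 − R$68,831.17] = R$1,442,000 ÷ R$653,068.83 = 2.2080.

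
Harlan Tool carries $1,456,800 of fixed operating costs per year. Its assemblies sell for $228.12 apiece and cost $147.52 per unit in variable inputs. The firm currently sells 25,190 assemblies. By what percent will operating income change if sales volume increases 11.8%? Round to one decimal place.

+41.8%

At 25,190 units, contribution = 25,190 × $80.60 = $2,030,314.00.
Subtracting fixed costs: EBIT = $2,030,314.00 − $1,456,800 = $573,514.00.
So DOL = total CM / EBIT = $2,030,314.00 / $573,514.00 = 3.5401.
So EBIT moves 3.5401 × (+11.8%) = +41.8%.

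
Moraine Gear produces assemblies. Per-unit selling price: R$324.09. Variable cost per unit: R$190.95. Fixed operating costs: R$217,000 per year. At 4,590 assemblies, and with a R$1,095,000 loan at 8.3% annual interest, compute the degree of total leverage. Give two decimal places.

2.02

Total contribution margin = 4,590 × R$133.14 = R$611,112.60.
EBIT = R$611,112.60 − R$217,000 = R$394,112.60. Interest = R$90,885.00, so EBIT − I = R$303,227.60.
Degree of total leverage = total CM / (EBIT − interest) = R$611,112.60 / R$303,227.60 = 2.0154.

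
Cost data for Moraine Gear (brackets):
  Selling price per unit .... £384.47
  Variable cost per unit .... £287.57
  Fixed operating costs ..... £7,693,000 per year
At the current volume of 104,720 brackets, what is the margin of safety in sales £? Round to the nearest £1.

£9,738,193

Contribution margin per unit = £384.47 − £287.57 = £96.90. Break-even units = £7,693,000 ÷ £96.90 = 79,391.12; break-even revenue = 79,391.12 × £384.47 = £30,523,505.78.
Actual sales revenue = 104,720 × £384.47 = £40,261,698.40.
Margin of safety = £40,261,698.40 − £30,523,505.78 = £9,738,193.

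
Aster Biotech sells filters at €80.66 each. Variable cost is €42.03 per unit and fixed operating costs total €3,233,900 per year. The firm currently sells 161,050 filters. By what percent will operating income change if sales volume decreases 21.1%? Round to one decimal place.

-43.9%

Contribution at this volume is 161,050 × €38.63 = €6,221,361.50.
Operating income = contribution − fixed costs = €6,221,361.50 − €3,233,900 = €2,987,461.50.
Degree of operating leverage = €6,221,361.50 / €2,987,461.50 = 2.0825.
Operating income changes by 2.0825 × -21.1% = -43.9%.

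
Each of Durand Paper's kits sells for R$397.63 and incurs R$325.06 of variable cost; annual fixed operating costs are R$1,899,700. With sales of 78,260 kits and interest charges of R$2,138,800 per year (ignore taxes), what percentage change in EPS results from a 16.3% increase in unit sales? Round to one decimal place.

At 78,260 units, contribution = 78,260 × R$72.57 = R$5,679,328.20.
Subtracting fixed costs: EBIT = R$5,679,328.20 − R$1,899,700 = R$3,779,628.20.
Interest = R$2,138,800.00, so EBIT − I = R$1,640,828.20.
Degree of combined leverage = contribution ÷ (EBIT − I) = R$5,679,328.20 ÷ R$1,640,828.20 = 3.4613.
%ΔEPS = DCL × %ΔSales = 3.4613 × +16.3% = +56.4%.

+56.4%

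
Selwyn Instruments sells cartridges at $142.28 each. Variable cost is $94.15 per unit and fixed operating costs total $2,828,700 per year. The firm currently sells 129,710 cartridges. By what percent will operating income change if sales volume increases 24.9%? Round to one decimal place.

At 129,710 units, contribution = 129,710 × $48.13 = $6,242,942.30.
EBIT = $6,242,942.30 − $2,828,700 = $3,414,242.30.
So DOL = total CM / EBIT = $6,242,942.30 / $3,414,242.30 = 1.8285.
%ΔEBIT = DOL × %ΔSales = 1.8285 × +24.9% = +45.5%.

+45.5%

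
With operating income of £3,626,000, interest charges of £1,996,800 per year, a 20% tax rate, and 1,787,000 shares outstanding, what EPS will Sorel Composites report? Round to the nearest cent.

£0.73

Interest = £1,996,800.00, so EBT = £3,626,000 − £1,996,800.00 = £1,629,200.00.
After tax at 20%: net income = £1,629,200.00 × 0.80 = £1,303,360.00.
Per share: £1,303,360.00 / 1,787,000 shares = £0.73.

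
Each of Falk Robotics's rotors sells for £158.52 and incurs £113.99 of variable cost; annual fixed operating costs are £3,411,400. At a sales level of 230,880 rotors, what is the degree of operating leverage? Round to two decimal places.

1.50

Total contribution margin = 230,880 × £44.53 = £10,281,086.40.
Operating income = contribution − fixed costs = £10,281,086.40 − £3,411,400 = £6,869,686.40.
So DOL = total CM / EBIT = £10,281,086.40 / £6,869,686.40 = 1.4966.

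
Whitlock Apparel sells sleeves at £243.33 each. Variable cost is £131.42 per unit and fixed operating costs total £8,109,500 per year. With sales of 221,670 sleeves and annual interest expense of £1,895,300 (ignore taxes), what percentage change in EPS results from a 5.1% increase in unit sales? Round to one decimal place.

Total contribution margin = 221,670 × £111.91 = £24,807,089.70.
Subtracting fixed costs: EBIT = £24,807,089.70 − £8,109,500 = £16,697,589.70.
After interest of £1,895,300.00, pre-tax earnings = £14,802,289.70.
DCL = total CM / (EBIT − I) = £24,807,089.70 / £14,802,289.70 = 1.6759.
EPS therefore changes by 1.6759 × (+5.1%) = +8.5%.

+8.5%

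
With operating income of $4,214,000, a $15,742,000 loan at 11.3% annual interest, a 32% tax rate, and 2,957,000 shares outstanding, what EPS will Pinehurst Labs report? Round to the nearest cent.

Interest = $1,778,846.00, so EBT = $4,214,000 − $1,778,846.00 = $2,435,154.00.
Net income = $2,435,154.00 × (1 − 0.32) = $1,655,904.72.
EPS = $1,655,904.72 ÷ 2,957,000 = $0.56.

$0.56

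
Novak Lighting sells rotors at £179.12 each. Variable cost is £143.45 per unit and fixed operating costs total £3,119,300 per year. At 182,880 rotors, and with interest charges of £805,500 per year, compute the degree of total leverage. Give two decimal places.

2.51

Contribution at this volume is 182,880 × £35.67 = £6,523,329.60.
EBIT = £6,523,329.60 − £3,119,300 = £3,404,029.60. Interest = £805,500.00, so EBIT − I = £2,598,529.60.
DCL = contribution ÷ (EBIT − I) = £6,523,329.60 ÷ £2,598,529.60 = 2.5104.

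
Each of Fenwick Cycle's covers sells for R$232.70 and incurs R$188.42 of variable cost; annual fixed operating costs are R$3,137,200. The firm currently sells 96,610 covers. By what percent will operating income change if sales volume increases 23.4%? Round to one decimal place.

+87.8%

At 96,610 units, contribution = 96,610 × R$44.28 = R$4,277,890.80.
EBIT = R$4,277,890.80 − R$3,137,200 = R$1,140,690.80.
So DOL = total CM / EBIT = R$4,277,890.80 / R$1,140,690.80 = 3.7503.
So EBIT moves 3.7503 × (+23.4%) = +87.8%.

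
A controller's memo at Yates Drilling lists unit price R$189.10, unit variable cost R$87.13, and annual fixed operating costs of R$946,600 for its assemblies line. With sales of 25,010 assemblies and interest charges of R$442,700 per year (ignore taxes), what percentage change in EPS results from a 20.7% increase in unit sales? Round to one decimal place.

+45.5%

Contribution at this volume is 25,010 × R$101.97 = R$2,550,269.70.
EBIT = R$2,550,269.70 − R$946,600 = R$1,603,669.70.
After interest of R$442,700.00, pre-tax earnings = R$1,160,969.70.
Degree of combined leverage = contribution ÷ (EBIT − I) = R$2,550,269.70 ÷ R$1,160,969.70 = 2.1967.
%ΔEPS = DCL × %ΔSales = 2.1967 × +20.7% = +45.5%.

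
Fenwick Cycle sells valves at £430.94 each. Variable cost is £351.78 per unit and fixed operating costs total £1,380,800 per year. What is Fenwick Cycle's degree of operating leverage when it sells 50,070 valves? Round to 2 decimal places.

Total contribution margin = 50,070 × £79.16 = £3,963,541.20.
Subtracting fixed costs: EBIT = £3,963,541.20 − £1,380,800 = £2,582,741.20.
DOL = contribution ÷ EBIT = £3,963,541.20 ÷ £2,582,741.20 = 1.5346.

1.53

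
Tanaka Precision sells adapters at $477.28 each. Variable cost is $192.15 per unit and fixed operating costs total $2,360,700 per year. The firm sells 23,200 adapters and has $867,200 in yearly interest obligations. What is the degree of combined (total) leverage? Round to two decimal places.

1.95

At 23,200 units, contribution = 23,200 × $285.13 = $6,615,016.00.
Subtracting fixed costs: EBIT = $6,615,016.00 − $2,360,700 = $4,254,316.00. Interest = $867,200.00, so EBIT − I = $3,387,116.00.
DCL = contribution ÷ (EBIT − I) = $6,615,016.00 ÷ $3,387,116.00 = 1.9530.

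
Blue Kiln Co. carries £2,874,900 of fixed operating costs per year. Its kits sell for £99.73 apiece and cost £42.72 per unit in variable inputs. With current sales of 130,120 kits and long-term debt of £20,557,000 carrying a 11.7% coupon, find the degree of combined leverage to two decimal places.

3.47

At 130,120 units, contribution = 130,120 × £57.01 = £7,418,141.20.
EBIT = £7,418,141.20 − £2,874,900 = £4,543,241.20. Interest = £2,405,169.00.
DOL = £7,418,141.20 ÷ £4,543,241.20 = 1.6328; DFL = £4,543,241.20 ÷ £2,138,072.20 = 2.1249.
DCL = DOL × DFL = 1.6328 × 2.1249 = 3.4695.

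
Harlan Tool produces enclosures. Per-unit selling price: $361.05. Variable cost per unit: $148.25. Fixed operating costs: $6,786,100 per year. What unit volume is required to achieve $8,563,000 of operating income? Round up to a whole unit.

Unit CM = price − variable cost = $361.05 − $148.25 = $212.80.
Units = (FC + target) / CM = ($6,786,100 + $8,563,000) / $212.80 = 72,129.23, so 72,130 enclosures.

72,130 enclosures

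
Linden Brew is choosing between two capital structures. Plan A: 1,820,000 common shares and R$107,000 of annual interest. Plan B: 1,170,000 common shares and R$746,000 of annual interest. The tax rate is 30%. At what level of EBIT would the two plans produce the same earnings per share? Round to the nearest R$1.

R$1,896,200

At indifference, (EBIT − 107,000)(1 − t)/1,820,000 = (EBIT − 746,000)(1 − t)/1,170,000.
The (1 − t) factor cancels: (EBIT − 107,000) × 1,170,000 = (EBIT − 746,000) × 1,820,000.
Solving, EBIT = (746,000·1,820,000 − 107,000·1,170,000) / (1,820,000 − 1,170,000) = 1,232,530,000,000 / 650,000 = 1,896,200.00.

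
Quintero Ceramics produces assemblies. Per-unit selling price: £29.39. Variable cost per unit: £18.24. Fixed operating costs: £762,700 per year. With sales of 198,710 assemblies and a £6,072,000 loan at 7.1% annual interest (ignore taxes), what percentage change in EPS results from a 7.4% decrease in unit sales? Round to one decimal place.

At 198,710 units, contribution = 198,710 × £11.15 = £2,215,616.50.
EBIT = £2,215,616.50 − £762,700 = £1,452,916.50.
Interest = £431,112.00, so EBIT − I = £1,021,804.50.
DCL = total CM / (EBIT − I) = £2,215,616.50 / £1,021,804.50 = 2.1683.
EPS therefore changes by 2.1683 × (-7.4%) = -16.0%.

-16.0%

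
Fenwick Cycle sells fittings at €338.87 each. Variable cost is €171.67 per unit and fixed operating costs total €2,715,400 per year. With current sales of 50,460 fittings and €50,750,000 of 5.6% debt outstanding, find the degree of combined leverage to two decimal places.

Contribution at this volume is 50,460 × €167.20 = €8,436,912.00.
EBIT = €8,436,912.00 − €2,715,400 = €5,721,512.00. Interest = €2,842,000.00.
DOL = €8,436,912.00 ÷ €5,721,512.00 = 1.4746; DFL = €5,721,512.00 ÷ €2,879,512.00 = 1.9870.
DCL = DOL × DFL = 1.4746 × 1.9870 = 2.9300.

2.93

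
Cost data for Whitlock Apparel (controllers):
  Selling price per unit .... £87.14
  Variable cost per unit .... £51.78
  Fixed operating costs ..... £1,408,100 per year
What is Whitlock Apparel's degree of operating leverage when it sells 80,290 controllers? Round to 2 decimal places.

1.98

Contribution at this volume is 80,290 × £35.36 = £2,839,054.40.
EBIT = £2,839,054.40 − £1,408,100 = £1,430,954.40.
DOL = contribution ÷ EBIT = £2,839,054.40 ÷ £1,430,954.40 = 1.9840.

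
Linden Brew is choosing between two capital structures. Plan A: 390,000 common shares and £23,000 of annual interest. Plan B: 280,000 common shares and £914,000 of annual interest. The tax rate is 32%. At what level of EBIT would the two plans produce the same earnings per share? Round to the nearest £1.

Set EPS_A = EPS_B: (EBIT − £23,000)(1 − 0.32) ÷ 390,000 = (EBIT − £914,000)(1 − 0.32) ÷ 280,000.
The (1 − t) factor cancels: (EBIT − 23,000) × 280,000 = (EBIT − 914,000) × 390,000.
Solving, EBIT = (914,000·390,000 − 23,000·280,000) / (390,000 − 280,000) = 350,020,000,000 / 110,000 = 3,182,000.00.

£3,182,000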